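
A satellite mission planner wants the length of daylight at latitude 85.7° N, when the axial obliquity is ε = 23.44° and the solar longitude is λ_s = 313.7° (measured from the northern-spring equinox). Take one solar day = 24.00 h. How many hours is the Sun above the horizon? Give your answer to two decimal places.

0.00 h

Solar declination: sin δ = sin ε · sin λ_s = sin 23.44° × sin 313.7° = -0.28759, so δ = -16.714°.
cos H₀ = −tan φ · tan δ = 3.9935 ≥ 1, so the Sun never rises (polar night) and H₀ = 0.
Daylight = 2H₀/(2π) × 24.00 h = (0.0000/π) × 24.00 = 0.00 h.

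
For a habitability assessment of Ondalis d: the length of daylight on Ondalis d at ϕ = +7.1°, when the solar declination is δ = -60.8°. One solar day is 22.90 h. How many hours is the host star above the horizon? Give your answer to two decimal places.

cos h₀ = −tan ϕ · tan δ = −tan(+7.1°) × tan(-60.800°) = 0.2229, so h₀ = 1.3460 rad = 77.12°.
Daylight = 2h₀/(2π) × 22.90 h = (1.3460/π) × 22.90 = 9.81 h.

9.81 h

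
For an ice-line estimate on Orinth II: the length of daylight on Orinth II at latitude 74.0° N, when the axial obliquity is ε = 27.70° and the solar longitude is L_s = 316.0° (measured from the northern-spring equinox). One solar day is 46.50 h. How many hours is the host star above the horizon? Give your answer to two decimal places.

Solar declination: sin δ = sin ε · sin L_s = sin 27.70° × sin 316.0° = -0.32291, so δ = -18.839°.
cos h₀ = −tan ϕ · tan δ = 1.1898 ≥ 1, so the host star never rises (polar night) and h₀ = 0.
Daylight = 2h₀/(2π) × 46.50 h = (0.0000/π) × 46.50 = 0.00 h.

0.00 h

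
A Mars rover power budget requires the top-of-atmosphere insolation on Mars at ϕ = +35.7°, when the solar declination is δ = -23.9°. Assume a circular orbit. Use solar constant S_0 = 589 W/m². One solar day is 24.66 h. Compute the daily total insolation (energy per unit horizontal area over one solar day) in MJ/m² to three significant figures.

6.81 MJ/m²

cos h₀ = −tan(+35.7°) tan(-23.900°) = 0.3184, h₀ = 1.2467 rad.
Bracket: h₀ sin ϕ sin δ + cos ϕ cos δ sin h₀ = 1.2467×0.58354×-0.40514 + 0.81208×0.91425×0.94795 = -0.294739 + 0.703800 = 0.409061.
Q̄ = (S_0/π) × [bracket] = (589/π) × 0.409061 = 76.693 W/m².
Daily total = Q̄ × 24.66 h × 3600 s/h = 76.693 × 24.66 × 3600 / 10⁶ = 6.808 MJ/m².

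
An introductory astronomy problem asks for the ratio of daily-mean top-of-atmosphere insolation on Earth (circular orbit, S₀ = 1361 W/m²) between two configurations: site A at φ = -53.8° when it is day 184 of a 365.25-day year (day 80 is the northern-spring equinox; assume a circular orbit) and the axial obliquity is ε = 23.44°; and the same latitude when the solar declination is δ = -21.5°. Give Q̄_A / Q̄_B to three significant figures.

Q̄_A / Q̄_B ≈ 0.132

— Configuration A (φ=-53.8°):
Solar longitude: λ_s = 360° × (184 − 80)/365.25 = 102.505°.
sin δ = sin 23.44° × sin 102.505° = 0.38835, so δ = +22.852°.
cos H₀ = −tan(-53.8°) tan(+22.852°) = 0.5758, H₀ = 0.9572 rad.
Bracket: H₀ sin φ sin δ + cos φ cos δ sin H₀ = 0.9572×-0.80696×0.38835 + 0.59061×0.92151×0.81758 = -0.299970 + 0.444970 = 0.145000.
Q̄ = (S₀/π) × [bracket] = (1361/π) × 0.145000 = 62.817 W/m².
— Configuration B (φ=-53.8°):
cos H₀ = −tan(-53.8°) tan(-21.500°) = -0.5382, H₀ = 2.1391 rad.
Bracket: H₀ sin φ sin δ + cos φ cos δ sin H₀ = 2.1391×-0.80696×-0.36650 + 0.59061×0.93042×0.84281 = 0.632641 + 0.463137 = 1.095778.
Q̄ = (S₀/π) × [bracket] = (1361/π) × 1.095778 = 474.71 W/m².
Ratio Q̄_A / Q̄_B = 62.817 / 474.71 = 0.1323.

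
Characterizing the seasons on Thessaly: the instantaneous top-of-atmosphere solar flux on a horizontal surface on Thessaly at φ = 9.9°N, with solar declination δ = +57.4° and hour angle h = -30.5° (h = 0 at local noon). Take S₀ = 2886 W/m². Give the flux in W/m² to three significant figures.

cos θ_z = sin φ sin δ + cos φ cos δ cos h = 0.144842 + 0.457308 = 0.602150.
Flux = S₀ · cos θ_z = 2886 × 0.602150 = 1738 W/m².

1.74e+03 W/m²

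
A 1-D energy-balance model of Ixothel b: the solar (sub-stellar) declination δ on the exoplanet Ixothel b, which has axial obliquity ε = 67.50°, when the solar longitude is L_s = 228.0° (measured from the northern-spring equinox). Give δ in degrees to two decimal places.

sin δ = sin ε · sin L_s = sin 67.50° × sin 228.0° = -0.686576.
δ = arcsin(-0.686576) = -43.36°.

δ = -43.36°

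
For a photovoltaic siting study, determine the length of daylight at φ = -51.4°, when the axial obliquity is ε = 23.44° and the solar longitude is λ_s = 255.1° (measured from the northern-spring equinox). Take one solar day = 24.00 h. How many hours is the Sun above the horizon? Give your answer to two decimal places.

16.19 h

Solar declination: sin δ = sin ε · sin λ_s = sin 23.44° × sin 255.1° = -0.38441, so δ = -22.607°.
cos H₀ = −tan φ · tan δ = −tan(-51.4°) × tan(-22.607°) = -0.5216, so H₀ = 2.1196 rad = 121.44°.
Daylight = 2H₀/(2π) × 24.00 h = (2.1196/π) × 24.00 = 16.19 h.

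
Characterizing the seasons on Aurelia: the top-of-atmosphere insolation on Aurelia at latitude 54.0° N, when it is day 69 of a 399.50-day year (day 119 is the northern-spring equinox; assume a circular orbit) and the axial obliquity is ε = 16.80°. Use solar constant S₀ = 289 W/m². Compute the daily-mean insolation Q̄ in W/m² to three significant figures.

Q̄ ≈ 31.2 W/m²

Solar longitude: λ_s = 360° × (69 − 119)/399.50 = -45.056°, i.e. -45.056° + 360° = 314.944°.
sin δ = sin 16.80° × sin 314.944° = -0.20458, so δ = -11.805°.
cos H₀ = −tan(+54.0°) tan(-11.805°) = 0.2877, H₀ = 1.2790 rad.
Bracket: H₀ sin φ sin δ + cos φ cos δ sin H₀ = 1.2790×0.80902×-0.20458 + 0.58779×0.97885×0.95773 = -0.211686 + 0.551038 = 0.339352.
Q̄ = (S₀/π) × [bracket] = (289/π) × 0.339352 = 31.22 W/m².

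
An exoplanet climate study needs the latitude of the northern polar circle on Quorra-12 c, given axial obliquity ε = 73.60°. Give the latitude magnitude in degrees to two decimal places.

16.40°

The polar circle is the lowest latitude that experiences at least one full rotation of continuous daylight at the northern-summer solstice; it lies at |ϕ| = 90° − ε = 90° − 73.60° = 16.40°.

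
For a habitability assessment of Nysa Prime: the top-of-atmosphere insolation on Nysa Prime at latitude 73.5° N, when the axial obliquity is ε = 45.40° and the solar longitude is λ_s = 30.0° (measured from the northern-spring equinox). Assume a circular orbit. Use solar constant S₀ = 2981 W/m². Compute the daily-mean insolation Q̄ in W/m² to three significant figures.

Solar declination: sin δ = sin ε · sin λ_s = sin 45.40° × sin 30.0° = 0.35601, so δ = +20.856°.
cos H₀ = −tan(+73.5°) tan(+20.856°) = -1.2861 ≤ −1 ⇒ polar day, H₀ = π.
Bracket: H₀ sin φ sin δ + cos φ cos δ sin H₀ = 3.1416×0.95882×0.35601 + 0.28402×0.93448×0.00000 = 1.072384 + 0.000000 = 1.072384.
Q̄ = (S₀/π) × [bracket] = (2981/π) × 1.072384 = 1018 W/m².

Q̄ ≈ 1.02e+03 W/m²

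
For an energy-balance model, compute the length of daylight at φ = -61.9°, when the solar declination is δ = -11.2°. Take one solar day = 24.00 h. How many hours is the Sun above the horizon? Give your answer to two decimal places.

14.90 h

cos H₀ = −tan φ · tan δ = −tan(-61.9°) × tan(-11.200°) = -0.3708, so H₀ = 1.9507 rad = 111.77°.
Daylight = 2H₀/(2π) × 24.00 h = (1.9507/π) × 24.00 = 14.90 h.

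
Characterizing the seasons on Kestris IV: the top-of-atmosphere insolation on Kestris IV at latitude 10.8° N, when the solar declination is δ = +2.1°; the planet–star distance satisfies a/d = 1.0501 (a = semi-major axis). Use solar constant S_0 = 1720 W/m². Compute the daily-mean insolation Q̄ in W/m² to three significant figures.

Q̄ ≈ 599 W/m²

cos h₀ = −tan(+10.8°) tan(+2.100°) = -0.0070, h₀ = 1.5778 rad.
Bracket: h₀ sin ϕ sin δ + cos ϕ cos δ sin h₀ = 1.5778×0.18738×0.03664 + 0.98229×0.99933×0.99998 = 0.010833 + 0.981612 = 0.992445.
Inverse-square distance factor (a/d)² = 1.0501² = 1.102710.
Q̄ = (S_0/π) × 1.102710 × [bracket] = (1720/π) × 1.102710 × 0.992445 = 599.2 W/m².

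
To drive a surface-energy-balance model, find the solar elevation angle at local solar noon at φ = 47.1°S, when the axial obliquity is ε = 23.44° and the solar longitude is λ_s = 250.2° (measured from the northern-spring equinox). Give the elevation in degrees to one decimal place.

64.9°

Solar declination: sin δ = sin ε · sin λ_s = sin 23.44° × sin 250.2° = -0.37427, so δ = -21.979°.
At local noon the hour angle is zero, so the zenith angle equals |φ − δ| = |-47.1° − (-21.979°)| = 25.121°.
Elevation = 90° − 25.121° = 64.9°.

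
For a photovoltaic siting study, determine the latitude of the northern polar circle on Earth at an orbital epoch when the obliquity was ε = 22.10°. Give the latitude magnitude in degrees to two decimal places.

The polar circle is the lowest latitude that experiences at least one full rotation of continuous daylight at the northern-summer solstice; it lies at |φ| = 90° − ε = 90° − 22.10° = 67.90°.

67.90°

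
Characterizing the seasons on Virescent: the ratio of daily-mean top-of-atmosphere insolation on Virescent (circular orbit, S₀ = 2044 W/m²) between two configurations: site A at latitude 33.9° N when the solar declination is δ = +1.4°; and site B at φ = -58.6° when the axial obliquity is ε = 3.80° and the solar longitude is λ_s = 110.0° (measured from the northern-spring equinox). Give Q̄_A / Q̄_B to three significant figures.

Q̄_A / Q̄_B ≈ 1.94

— Configuration A (φ=+33.9°):
cos H₀ = −tan(+33.9°) tan(+1.400°) = -0.0164, H₀ = 1.5872 rad.
Bracket: H₀ sin φ sin δ + cos φ cos δ sin H₀ = 1.5872×0.55775×0.02443 + 0.83001×0.99970×0.99987 = 0.021627 + 0.829653 = 0.851280.
Q̄ = (S₀/π) × [bracket] = (2044/π) × 0.851280 = 553.86 W/m².
— Configuration B (φ=-58.6°):
Solar declination: sin δ = sin ε · sin λ_s = sin 3.80° × sin 110.0° = 0.06228, so δ = +3.571°.
cos H₀ = −tan(-58.6°) tan(+3.571°) = 0.1022, H₀ = 1.4684 rad.
Bracket: H₀ sin φ sin δ + cos φ cos δ sin H₀ = 1.4684×-0.85355×0.06228 + 0.52101×0.99806×0.99476 = -0.078059 + 0.517274 = 0.439215.
Q̄ = (S₀/π) × [bracket] = (2044/π) × 0.439215 = 285.76 W/m².
Ratio Q̄_A / Q̄_B = 553.86 / 285.76 = 1.938.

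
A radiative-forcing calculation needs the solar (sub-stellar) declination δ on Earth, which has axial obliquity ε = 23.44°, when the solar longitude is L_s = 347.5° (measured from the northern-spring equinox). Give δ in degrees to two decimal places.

sin δ = sin ε · sin L_s = sin 23.44° × sin 347.5° = -0.086097.
δ = arcsin(-0.086097) = -4.94°.

δ = -4.94°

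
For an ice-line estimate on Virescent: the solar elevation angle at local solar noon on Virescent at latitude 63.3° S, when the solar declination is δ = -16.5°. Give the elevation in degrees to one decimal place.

43.2°

At local noon the hour angle is zero, so the zenith angle equals |φ − δ| = |-63.3° − (-16.500°)| = 46.800°.
Elevation = 90° − 46.800° = 43.2°.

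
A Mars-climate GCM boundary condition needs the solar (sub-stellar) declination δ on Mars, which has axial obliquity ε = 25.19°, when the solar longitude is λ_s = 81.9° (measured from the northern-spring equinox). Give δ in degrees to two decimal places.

δ = +24.92°

sin δ = sin ε · sin λ_s = sin 25.19° × sin 81.9° = 0.421375.
δ = arcsin(0.421375) = +24.92°.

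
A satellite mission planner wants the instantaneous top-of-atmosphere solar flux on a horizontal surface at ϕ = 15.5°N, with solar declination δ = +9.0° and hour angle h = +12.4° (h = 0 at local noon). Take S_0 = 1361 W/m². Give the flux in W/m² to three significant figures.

1.32e+03 W/m²

cos θ_z = sin ϕ sin δ + cos ϕ cos δ cos h = 0.041805 + 0.929564 = 0.971369.
Flux = S_0 · cos θ_z = 1361 × 0.971369 = 1322 W/m².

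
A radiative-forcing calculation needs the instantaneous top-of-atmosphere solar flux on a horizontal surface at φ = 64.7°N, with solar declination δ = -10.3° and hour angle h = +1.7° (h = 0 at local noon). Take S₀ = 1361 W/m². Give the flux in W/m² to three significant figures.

352 W/m²

cos θ_z = sin φ sin δ + cos φ cos δ cos h = -0.161652 + 0.420286 = 0.258634.
Flux = S₀ · cos θ_z = 1361 × 0.258634 = 352.0 W/m².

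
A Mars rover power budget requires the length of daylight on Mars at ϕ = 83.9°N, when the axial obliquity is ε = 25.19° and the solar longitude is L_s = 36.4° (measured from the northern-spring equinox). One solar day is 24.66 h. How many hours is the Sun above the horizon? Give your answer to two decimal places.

Solar declination: sin δ = sin ε · sin L_s = sin 25.19° × sin 36.4° = 0.25257, so δ = +14.630°.
Sunrise equation: cos h₀ = −tan ϕ · tan δ = -2.4426 ≤ −1, so the Sun never sets (polar day) and h₀ = π.
Daylight = 2h₀/(2π) × 24.66 h = (3.1416/π) × 24.66 = 24.66 h.

24.66 h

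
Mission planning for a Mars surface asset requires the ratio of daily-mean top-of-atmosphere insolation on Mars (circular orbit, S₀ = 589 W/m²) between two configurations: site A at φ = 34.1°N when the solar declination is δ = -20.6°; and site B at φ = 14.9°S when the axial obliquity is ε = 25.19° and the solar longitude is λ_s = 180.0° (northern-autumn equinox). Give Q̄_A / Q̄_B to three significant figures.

Q̄_A / Q̄_B ≈ 0.508

— Configuration A (φ=+34.1°):
cos H₀ = −tan(+34.1°) tan(-20.600°) = 0.2545, H₀ = 1.3135 rad.
Bracket: H₀ sin φ sin δ + cos φ cos δ sin H₀ = 1.3135×0.56064×-0.35184 + 0.82806×0.93606×0.96708 = -0.259095 + 0.749597 = 0.490502.
Q̄ = (S₀/π) × [bracket] = (589/π) × 0.490502 = 91.962 W/m².
— Configuration B (φ=-14.9°):
Solar declination: sin δ = sin ε · sin λ_s = sin 25.19° × sin 180.0° = 0.00000, so δ = +0.000°.
cos H₀ = −tan(-14.9°) tan(+0.000°) = 0.0000, H₀ = 1.5708 rad.
Bracket: H₀ sin φ sin δ + cos φ cos δ sin H₀ = 1.5708×-0.25713×0.00000 + 0.96638×1.00000×1.00000 = -0.000000 + 0.966380 = 0.966380.
Q̄ = (S₀/π) × [bracket] = (589/π) × 0.966380 = 181.18 W/m².
Ratio Q̄_A / Q̄_B = 91.962 / 181.18 = 0.5076.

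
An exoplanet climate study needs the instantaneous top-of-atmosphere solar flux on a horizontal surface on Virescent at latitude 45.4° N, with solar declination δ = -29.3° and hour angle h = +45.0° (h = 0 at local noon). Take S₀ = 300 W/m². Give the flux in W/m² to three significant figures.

cos θ_z = sin φ sin δ + cos φ cos δ cos h = -0.348453 + 0.432980 = 0.084527.
Flux = S₀ · cos θ_z = 300 × 0.084527 = 25.36 W/m².

25.4 W/m²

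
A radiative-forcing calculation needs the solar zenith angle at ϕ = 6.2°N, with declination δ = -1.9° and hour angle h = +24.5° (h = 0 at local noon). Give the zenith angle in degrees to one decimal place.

θ_z = 25.8°

cos θ_z = sin ϕ sin δ + cos ϕ cos δ cos h = -0.003581 + 0.904142 = 0.900561.
θ_z = arccos(0.900561) = 25.8°.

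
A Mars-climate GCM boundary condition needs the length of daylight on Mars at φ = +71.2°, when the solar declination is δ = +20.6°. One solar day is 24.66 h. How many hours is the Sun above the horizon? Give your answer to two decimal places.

24.66 h

Sunrise equation: cos H₀ = −tan φ · tan δ = -1.1041 ≤ −1, so the Sun never sets (polar day) and H₀ = π.
Daylight = 2H₀/(2π) × 24.66 h = (3.1416/π) × 24.66 = 24.66 h.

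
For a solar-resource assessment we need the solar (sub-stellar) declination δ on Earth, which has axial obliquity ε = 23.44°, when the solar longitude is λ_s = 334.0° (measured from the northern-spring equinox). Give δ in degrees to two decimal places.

δ = -10.04°

sin δ = sin ε · sin λ_s = sin 23.44° × sin 334.0° = -0.174379.
δ = arcsin(-0.174379) = -10.04°.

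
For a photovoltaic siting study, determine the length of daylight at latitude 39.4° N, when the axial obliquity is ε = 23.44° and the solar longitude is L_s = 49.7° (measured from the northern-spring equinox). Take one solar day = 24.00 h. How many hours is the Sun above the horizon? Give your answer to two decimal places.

Solar declination: sin δ = sin ε · sin L_s = sin 23.44° × sin 49.7° = 0.30338, so δ = +17.661°.
cos h₀ = −tan ϕ · tan δ = −tan(+39.4°) × tan(+17.661°) = -0.2615, so h₀ = 1.8354 rad = 105.16°.
Daylight = 2h₀/(2π) × 24.00 h = (1.8354/π) × 24.00 = 14.02 h.

14.02 h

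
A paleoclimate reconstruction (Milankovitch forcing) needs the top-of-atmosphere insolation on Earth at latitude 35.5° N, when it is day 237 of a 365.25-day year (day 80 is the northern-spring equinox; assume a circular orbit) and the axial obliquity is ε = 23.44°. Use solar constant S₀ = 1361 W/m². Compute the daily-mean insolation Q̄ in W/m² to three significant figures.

Q̄ ≈ 417 W/m²

Solar longitude: λ_s = 360° × (237 − 80)/365.25 = 154.743°.
sin δ = sin 23.44° × sin 154.743° = 0.16973, so δ = +9.772°.
cos H₀ = −tan(+35.5°) tan(+9.772°) = -0.1228, H₀ = 1.6940 rad.
Bracket: H₀ sin φ sin δ + cos φ cos δ sin H₀ = 1.6940×0.58070×0.16973 + 0.81412×0.98549×0.99243 = 0.166964 + 0.796234 = 0.963198.
Q̄ = (S₀/π) × [bracket] = (1361/π) × 0.963198 = 417.3 W/m².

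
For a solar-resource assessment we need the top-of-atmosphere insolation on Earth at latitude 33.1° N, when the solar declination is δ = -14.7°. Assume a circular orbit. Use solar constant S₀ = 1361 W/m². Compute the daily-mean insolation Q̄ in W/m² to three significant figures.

cos H₀ = −tan(+33.1°) tan(-14.700°) = 0.1710, H₀ = 1.3989 rad.
Bracket: H₀ sin φ sin δ + cos φ cos δ sin H₀ = 1.3989×0.54610×-0.25376 + 0.83772×0.96727×0.98527 = -0.193857 + 0.798366 = 0.604509.
Q̄ = (S₀/π) × [bracket] = (1361/π) × 0.604509 = 261.9 W/m².

Q̄ ≈ 262 W/m²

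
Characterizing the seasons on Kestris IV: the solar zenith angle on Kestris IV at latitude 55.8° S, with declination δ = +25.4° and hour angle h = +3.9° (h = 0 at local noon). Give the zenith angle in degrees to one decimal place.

θ_z = 81.3°

cos θ_z = sin φ sin δ + cos φ cos δ cos h = -0.354764 + 0.506574 = 0.151810.
θ_z = arccos(0.151810) = 81.3°.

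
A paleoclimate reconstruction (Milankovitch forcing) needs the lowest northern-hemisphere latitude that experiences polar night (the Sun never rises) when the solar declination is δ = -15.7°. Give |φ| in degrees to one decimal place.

|φ| = 74.3°

Polar night requires cos H₀ = −tan φ tan δ ≥ 1, i.e. tan φ tan δ ≤ −1.
The boundary is |tan φ| · |tan δ| = 1, so |φ| = 90° − |δ| = 90° − 15.7° = 74.3° in the northern hemisphere.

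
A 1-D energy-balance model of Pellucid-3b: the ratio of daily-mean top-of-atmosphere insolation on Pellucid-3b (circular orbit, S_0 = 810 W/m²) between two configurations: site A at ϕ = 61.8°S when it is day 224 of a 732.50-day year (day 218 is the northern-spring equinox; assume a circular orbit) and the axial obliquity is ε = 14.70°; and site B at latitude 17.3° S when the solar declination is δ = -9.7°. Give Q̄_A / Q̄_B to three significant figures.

Q̄_A / Q̄_B ≈ 0.445

— Configuration A (ϕ=-61.8°):
Solar longitude: L_s = 360° × (224 − 218)/732.50 = 2.949°.
sin δ = sin 14.70° × sin 2.949° = 0.01305, so δ = +0.748°.
cos h₀ = −tan(-61.8°) tan(+0.748°) = 0.0243, h₀ = 1.5464 rad.
Bracket: h₀ sin ϕ sin δ + cos ϕ cos δ sin h₀ = 1.5464×-0.88130×0.01305 + 0.47255×0.99991×0.99970 = -0.017785 + 0.472366 = 0.454581.
Q̄ = (S_0/π) × [bracket] = (810/π) × 0.454581 = 117.21 W/m².
— Configuration B (ϕ=-17.3°):
cos h₀ = −tan(-17.3°) tan(-9.700°) = -0.0532, h₀ = 1.6241 rad.
Bracket: h₀ sin ϕ sin δ + cos ϕ cos δ sin h₀ = 1.6241×-0.29737×-0.16849 + 0.95476×0.98570×0.99858 = 0.081374 + 0.939771 = 1.021145.
Q̄ = (S_0/π) × [bracket] = (810/π) × 1.021145 = 263.28 W/m².
Ratio Q̄_A / Q̄_B = 117.21 / 263.28 = 0.4452.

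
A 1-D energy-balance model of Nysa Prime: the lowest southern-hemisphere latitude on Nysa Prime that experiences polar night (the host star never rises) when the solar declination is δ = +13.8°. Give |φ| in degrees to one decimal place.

|φ| = 76.2°

Polar night requires cos H₀ = −tan φ tan δ ≥ 1, i.e. tan φ tan δ ≤ −1.
The boundary is |tan φ| · |tan δ| = 1, so |φ| = 90° − |δ| = 90° − 13.8° = 76.2° in the southern hemisphere.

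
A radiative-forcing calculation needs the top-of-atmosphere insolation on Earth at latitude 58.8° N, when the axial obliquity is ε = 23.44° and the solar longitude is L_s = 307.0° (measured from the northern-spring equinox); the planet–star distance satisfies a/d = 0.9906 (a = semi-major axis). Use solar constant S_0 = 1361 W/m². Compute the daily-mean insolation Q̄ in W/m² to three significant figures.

Q̄ ≈ 60.2 W/m²

Solar declination: sin δ = sin ε · sin L_s = sin 23.44° × sin 307.0° = -0.31769, so δ = -18.523°.
cos h₀ = −tan(+58.8°) tan(-18.523°) = 0.5532, h₀ = 0.9846 rad.
Bracket: h₀ sin ϕ sin δ + cos ϕ cos δ sin h₀ = 0.9846×0.85536×-0.31769 + 0.51803×0.94820×0.83303 = -0.267555 + 0.409181 = 0.141626.
Inverse-square distance factor (a/d)² = 0.9906² = 0.981288.
Q̄ = (S_0/π) × 0.981288 × [bracket] = (1361/π) × 0.981288 × 0.141626 = 60.21 W/m².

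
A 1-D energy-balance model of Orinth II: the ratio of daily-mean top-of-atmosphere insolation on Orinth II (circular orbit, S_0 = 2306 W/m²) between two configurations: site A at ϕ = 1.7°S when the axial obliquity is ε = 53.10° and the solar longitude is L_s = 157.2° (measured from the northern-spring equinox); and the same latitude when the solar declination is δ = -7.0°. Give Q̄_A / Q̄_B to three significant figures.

Q̄_A / Q̄_B ≈ 0.938

— Configuration A (ϕ=-1.7°):
Solar declination: sin δ = sin ε · sin L_s = sin 53.10° × sin 157.2° = 0.30989, so δ = +18.053°.
cos h₀ = −tan(-1.7°) tan(+18.053°) = 0.0097, h₀ = 1.5611 rad.
Bracket: h₀ sin ϕ sin δ + cos ϕ cos δ sin h₀ = 1.5611×-0.02967×0.30989 + 0.99956×0.95077×0.99995 = -0.014353 + 0.950304 = 0.935951.
Q̄ = (S_0/π) × [bracket] = (2306/π) × 0.935951 = 687.01 W/m².
— Configuration B (ϕ=-1.7°):
cos h₀ = −tan(-1.7°) tan(-7.000°) = -0.0036, h₀ = 1.5744 rad.
Bracket: h₀ sin ϕ sin δ + cos ϕ cos δ sin h₀ = 1.5744×-0.02967×-0.12187 + 0.99956×0.99255×0.99999 = 0.005693 + 0.992103 = 0.997796.
Q̄ = (S_0/π) × [bracket] = (2306/π) × 0.997796 = 732.40 W/m².
Ratio Q̄_A / Q̄_B = 687.01 / 732.40 = 0.9380.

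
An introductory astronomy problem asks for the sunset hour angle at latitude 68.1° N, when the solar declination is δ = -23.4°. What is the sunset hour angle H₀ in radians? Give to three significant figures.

cos H₀ = −tan φ · tan δ = 1.0765 ≥ 1, so the Sun never rises (polar night) and H₀ = 0.

H₀ = 0.00 rad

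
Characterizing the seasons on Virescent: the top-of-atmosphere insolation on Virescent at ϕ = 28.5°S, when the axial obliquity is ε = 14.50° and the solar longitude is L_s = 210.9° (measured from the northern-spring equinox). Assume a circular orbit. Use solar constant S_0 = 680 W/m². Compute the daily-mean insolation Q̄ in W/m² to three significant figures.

Q̄ ≈ 210 W/m²

Solar declination: sin δ = sin ε · sin L_s = sin 14.50° × sin 210.9° = -0.12858, so δ = -7.388°.
cos h₀ = −tan(-28.5°) tan(-7.388°) = -0.0704, h₀ = 1.6413 rad.
Bracket: h₀ sin ϕ sin δ + cos ϕ cos δ sin h₀ = 1.6413×-0.47716×-0.12858 + 0.87882×0.99170×0.99752 = 0.100699 + 0.869364 = 0.970063.
Q̄ = (S_0/π) × [bracket] = (680/π) × 0.970063 = 210.0 W/m².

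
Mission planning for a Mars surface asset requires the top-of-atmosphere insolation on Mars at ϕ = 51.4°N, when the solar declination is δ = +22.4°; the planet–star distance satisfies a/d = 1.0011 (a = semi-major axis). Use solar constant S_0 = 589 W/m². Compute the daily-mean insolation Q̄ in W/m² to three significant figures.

Q̄ ≈ 211 W/m²

cos h₀ = −tan(+51.4°) tan(+22.400°) = -0.5163, h₀ = 2.1133 rad.
Bracket: h₀ sin ϕ sin δ + cos ϕ cos δ sin h₀ = 2.1133×0.78152×0.38107 + 0.62388×0.92455×0.85640 = 0.629370 + 0.493979 = 1.123349.
Inverse-square distance factor (a/d)² = 1.0011² = 1.002201.
Q̄ = (S_0/π) × 1.002201 × [bracket] = (589/π) × 1.002201 × 1.123349 = 211.1 W/m².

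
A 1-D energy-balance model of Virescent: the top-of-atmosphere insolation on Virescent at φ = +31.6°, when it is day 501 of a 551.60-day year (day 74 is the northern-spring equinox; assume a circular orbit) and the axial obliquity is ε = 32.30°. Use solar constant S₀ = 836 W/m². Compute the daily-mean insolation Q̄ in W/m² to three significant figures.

Solar longitude: λ_s = 360° × (501 − 74)/551.60 = 278.680°.
sin δ = sin 32.30° × sin 278.680° = -0.52823, so δ = -31.886°.
cos H₀ = −tan(+31.6°) tan(-31.886°) = 0.3827, H₀ = 1.1781 rad.
Bracket: H₀ sin φ sin δ + cos φ cos δ sin H₀ = 1.1781×0.52399×-0.52823 + 0.85173×0.84910×0.92386 = -0.326083 + 0.668139 = 0.342056.
Q̄ = (S₀/π) × [bracket] = (836/π) × 0.342056 = 91.02 W/m².

Q̄ ≈ 91.0 W/m²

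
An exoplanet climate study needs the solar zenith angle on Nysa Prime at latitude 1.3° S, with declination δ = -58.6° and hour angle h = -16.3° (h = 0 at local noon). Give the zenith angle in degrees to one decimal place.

cos θ_z = sin ϕ sin δ + cos ϕ cos δ cos h = 0.019365 + 0.499939 = 0.519304.
θ_z = arccos(0.519304) = 58.7°.

θ_z = 58.7°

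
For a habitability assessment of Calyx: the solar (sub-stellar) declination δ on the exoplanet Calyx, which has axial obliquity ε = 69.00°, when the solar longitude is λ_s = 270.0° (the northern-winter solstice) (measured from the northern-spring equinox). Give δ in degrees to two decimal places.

δ = -69.00°

sin δ = sin ε · sin λ_s = sin 69.00° × sin 270.0° = -0.933580.
δ = arcsin(-0.933580) = -69.00°.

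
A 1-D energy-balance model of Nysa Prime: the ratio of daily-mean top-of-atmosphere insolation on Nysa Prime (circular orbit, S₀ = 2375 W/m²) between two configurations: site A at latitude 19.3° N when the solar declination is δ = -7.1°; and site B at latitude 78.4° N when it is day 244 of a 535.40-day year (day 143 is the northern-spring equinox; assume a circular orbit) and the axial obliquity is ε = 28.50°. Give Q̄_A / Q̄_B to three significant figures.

— Configuration A (φ=+19.3°):
cos H₀ = −tan(+19.3°) tan(-7.100°) = 0.0436, H₀ = 1.5272 rad.
Bracket: H₀ sin φ sin δ + cos φ cos δ sin H₀ = 1.5272×0.33051×-0.12360 + 0.94380×0.99233×0.99905 = -0.062388 + 0.935671 = 0.873283.
Q̄ = (S₀/π) × [bracket] = (2375/π) × 0.873283 = 660.19 W/m².
— Configuration B (φ=+78.4°):
Solar longitude: λ_s = 360° × (244 − 143)/535.40 = 67.912°.
sin δ = sin 28.50° × sin 67.912° = 0.44214, so δ = +26.240°.
cos H₀ = −tan(+78.4°) tan(+26.240°) = -2.4014 ≤ −1 ⇒ polar day, H₀ = π.
Bracket: H₀ sin φ sin δ + cos φ cos δ sin H₀ = 3.1416×0.97958×0.44214 + 0.20108×0.89695×0.00000 = 1.360663 + 0.000000 = 1.360663.
Q̄ = (S₀/π) × [bracket] = (2375/π) × 1.360663 = 1028.6 W/m².
Ratio Q̄_A / Q̄_B = 660.19 / 1028.6 = 0.6418.

Q̄_A / Q̄_B ≈ 0.642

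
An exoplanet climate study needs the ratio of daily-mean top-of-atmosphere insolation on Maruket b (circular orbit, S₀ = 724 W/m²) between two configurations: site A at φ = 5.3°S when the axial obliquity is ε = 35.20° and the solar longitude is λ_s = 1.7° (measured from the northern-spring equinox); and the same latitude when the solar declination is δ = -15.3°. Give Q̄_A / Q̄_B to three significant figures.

— Configuration A (φ=-5.3°):
Solar declination: sin δ = sin ε · sin λ_s = sin 35.20° × sin 1.7° = 0.01710, so δ = +0.980°.
cos H₀ = −tan(-5.3°) tan(+0.980°) = 0.0016, H₀ = 1.5692 rad.
Bracket: H₀ sin φ sin δ + cos φ cos δ sin H₀ = 1.5692×-0.09237×0.01710 + 0.99572×0.99985×1.00000 = -0.002479 + 0.995571 = 0.993092.
Q̄ = (S₀/π) × [bracket] = (724/π) × 0.993092 = 228.86 W/m².
— Configuration B (φ=-5.3°):
cos H₀ = −tan(-5.3°) tan(-15.300°) = -0.0254, H₀ = 1.5962 rad.
Bracket: H₀ sin φ sin δ + cos φ cos δ sin H₀ = 1.5962×-0.09237×-0.26387 + 0.99572×0.96456×0.99968 = 0.038905 + 0.960124 = 0.999029.
Q̄ = (S₀/π) × [bracket] = (724/π) × 0.999029 = 230.23 W/m².
Ratio Q̄_A / Q̄_B = 228.86 / 230.23 = 0.9940.

Q̄_A / Q̄_B ≈ 0.994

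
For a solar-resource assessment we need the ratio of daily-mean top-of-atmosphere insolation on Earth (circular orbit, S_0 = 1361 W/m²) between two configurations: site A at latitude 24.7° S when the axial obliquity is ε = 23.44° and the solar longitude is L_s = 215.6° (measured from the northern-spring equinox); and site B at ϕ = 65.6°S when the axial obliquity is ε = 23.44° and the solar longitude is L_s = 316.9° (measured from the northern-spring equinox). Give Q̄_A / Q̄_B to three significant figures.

Q̄_A / Q̄_B ≈ 1.20

— Configuration A (ϕ=-24.7°):
Solar declination: sin δ = sin ε · sin L_s = sin 23.44° × sin 215.6° = -0.23156, so δ = -13.389°.
cos h₀ = −tan(-24.7°) tan(-13.389°) = -0.1095, h₀ = 1.6805 rad.
Bracket: h₀ sin ϕ sin δ + cos ϕ cos δ sin h₀ = 1.6805×-0.41787×-0.23156 + 0.90851×0.97282×0.99399 = 0.162609 + 0.878505 = 1.041114.
Q̄ = (S_0/π) × [bracket] = (1361/π) × 1.041114 = 451.03 W/m².
— Configuration B (ϕ=-65.6°):
Solar declination: sin δ = sin ε · sin L_s = sin 23.44° × sin 316.9° = -0.27180, so δ = -15.771°.
cos h₀ = −tan(-65.6°) tan(-15.771°) = -0.6226, h₀ = 2.2429 rad.
Bracket: h₀ sin ϕ sin δ + cos ϕ cos δ sin h₀ = 2.2429×-0.91068×-0.27180 + 0.41310×0.96235×0.78253 = 0.555169 + 0.311092 = 0.866261.
Q̄ = (S_0/π) × [bracket] = (1361/π) × 0.866261 = 375.28 W/m².
Ratio Q̄_A / Q̄_B = 451.03 / 375.28 = 1.202.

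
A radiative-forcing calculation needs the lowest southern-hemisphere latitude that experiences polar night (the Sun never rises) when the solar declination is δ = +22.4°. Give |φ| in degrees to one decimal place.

Polar night requires cos H₀ = −tan φ tan δ ≥ 1, i.e. tan φ tan δ ≤ −1.
The boundary is |tan φ| · |tan δ| = 1, so |φ| = 90° − |δ| = 90° − 22.4° = 67.6° in the southern hemisphere.

|φ| = 67.6°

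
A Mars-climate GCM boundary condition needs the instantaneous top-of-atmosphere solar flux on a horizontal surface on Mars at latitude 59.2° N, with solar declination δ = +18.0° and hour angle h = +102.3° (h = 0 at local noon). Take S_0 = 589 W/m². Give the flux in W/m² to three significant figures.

95.2 W/m²

cos θ_z = sin ϕ sin δ + cos ϕ cos δ cos h = 0.265433 + -0.103742 = 0.161691.
Flux = S_0 · cos θ_z = 589 × 0.161691 = 95.24 W/m².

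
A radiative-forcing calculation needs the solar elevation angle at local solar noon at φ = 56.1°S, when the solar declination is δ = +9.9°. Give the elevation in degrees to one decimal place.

24.0°

At local noon the hour angle is zero, so the zenith angle equals |φ − δ| = |-56.1° − (+9.900°)| = 66.000°.
Elevation = 90° − 66.000° = 24.0°.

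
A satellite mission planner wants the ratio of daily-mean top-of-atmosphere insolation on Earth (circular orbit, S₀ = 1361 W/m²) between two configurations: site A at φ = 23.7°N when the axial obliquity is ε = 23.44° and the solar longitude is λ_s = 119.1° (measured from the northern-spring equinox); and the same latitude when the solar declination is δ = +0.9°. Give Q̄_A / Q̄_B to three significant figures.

Q̄_A / Q̄_B ≈ 1.18

— Configuration A (φ=+23.7°):
Solar declination: sin δ = sin ε · sin λ_s = sin 23.44° × sin 119.1° = 0.34758, so δ = +20.339°.
cos H₀ = −tan(+23.7°) tan(+20.339°) = -0.1627, H₀ = 1.7342 rad.
Bracket: H₀ sin φ sin δ + cos φ cos δ sin H₀ = 1.7342×0.40195×0.34758 + 0.91566×0.93765×0.98667 = 0.242285 + 0.847124 = 1.089409.
Q̄ = (S₀/π) × [bracket] = (1361/π) × 1.089409 = 471.95 W/m².
— Configuration B (φ=+23.7°):
cos H₀ = −tan(+23.7°) tan(+0.900°) = -0.0069, H₀ = 1.5777 rad.
Bracket: H₀ sin φ sin δ + cos φ cos δ sin H₀ = 1.5777×0.40195×0.01571 + 0.91566×0.99988×0.99998 = 0.009963 + 0.915532 = 0.925495.
Q̄ = (S₀/π) × [bracket] = (1361/π) × 0.925495 = 400.94 W/m².
Ratio Q̄_A / Q̄_B = 471.95 / 400.94 = 1.177.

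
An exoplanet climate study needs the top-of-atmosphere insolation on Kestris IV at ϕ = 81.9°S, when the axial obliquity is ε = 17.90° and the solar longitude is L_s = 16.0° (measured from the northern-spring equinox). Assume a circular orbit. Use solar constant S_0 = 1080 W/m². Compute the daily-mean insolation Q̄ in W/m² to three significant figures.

Solar declination: sin δ = sin ε · sin L_s = sin 17.90° × sin 16.0° = 0.08472, so δ = +4.860°.
cos h₀ = −tan(-81.9°) tan(+4.860°) = 0.5974, h₀ = 0.9305 rad.
Bracket: h₀ sin ϕ sin δ + cos ϕ cos δ sin h₀ = 0.9305×-0.99002×0.08472 + 0.14090×0.99640×0.80193 = -0.078045 + 0.112585 = 0.034540.
Q̄ = (S_0/π) × [bracket] = (1080/π) × 0.034540 = 11.87 W/m².

Q̄ ≈ 11.9 W/m²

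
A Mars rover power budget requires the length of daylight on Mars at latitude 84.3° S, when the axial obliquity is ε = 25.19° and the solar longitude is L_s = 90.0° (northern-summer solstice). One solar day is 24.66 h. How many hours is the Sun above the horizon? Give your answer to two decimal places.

Solar declination: sin δ = sin ε · sin L_s = sin 25.19° × sin 90.0° = 0.42562, so δ = +25.190°.
cos h₀ = −tan ϕ · tan δ = 4.7123 ≥ 1, so the Sun never rises (polar night) and h₀ = 0.
Daylight = 2h₀/(2π) × 24.66 h = (0.0000/π) × 24.66 = 0.00 h.

0.00 h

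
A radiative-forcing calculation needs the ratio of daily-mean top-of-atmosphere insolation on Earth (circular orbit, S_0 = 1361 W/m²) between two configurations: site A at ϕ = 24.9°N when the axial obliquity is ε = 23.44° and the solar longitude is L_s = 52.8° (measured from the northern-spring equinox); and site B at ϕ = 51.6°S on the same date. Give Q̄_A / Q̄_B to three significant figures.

— Configuration A (ϕ=+24.9°):
Solar declination: sin δ = sin ε · sin L_s = sin 23.44° × sin 52.8° = 0.31685, so δ = +18.473°.
cos h₀ = −tan(+24.9°) tan(+18.473°) = -0.1551, h₀ = 1.7265 rad.
Bracket: h₀ sin ϕ sin δ + cos ϕ cos δ sin h₀ = 1.7265×0.42104×0.31685 + 0.90704×0.94848×0.98790 = 0.230326 + 0.849900 = 1.080226.
Q̄ = (S_0/π) × [bracket] = (1361/π) × 1.080226 = 467.98 W/m².
— Configuration B (ϕ=-51.6°):
cos h₀ = −tan(-51.6°) tan(+18.473°) = 0.4215, h₀ = 1.1357 rad.
Bracket: h₀ sin ϕ sin δ + cos ϕ cos δ sin h₀ = 1.1357×-0.78369×0.31685 + 0.62115×0.94848×0.90684 = -0.282008 + 0.534263 = 0.252255.
Q̄ = (S_0/π) × [bracket] = (1361/π) × 0.252255 = 109.28 W/m².
Ratio Q̄_A / Q̄_B = 467.98 / 109.28 = 4.282.

Q̄_A / Q̄_B ≈ 4.28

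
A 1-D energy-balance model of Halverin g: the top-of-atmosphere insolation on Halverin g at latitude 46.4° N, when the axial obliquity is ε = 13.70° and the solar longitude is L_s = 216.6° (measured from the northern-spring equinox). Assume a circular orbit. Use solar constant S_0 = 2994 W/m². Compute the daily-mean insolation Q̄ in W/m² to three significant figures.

Q̄ ≈ 505 W/m²

Solar declination: sin δ = sin ε · sin L_s = sin 13.70° × sin 216.6° = -0.14121, so δ = -8.118°.
cos h₀ = −tan(+46.4°) tan(-8.118°) = 0.1498, h₀ = 1.4204 rad.
Bracket: h₀ sin ϕ sin δ + cos ϕ cos δ sin h₀ = 1.4204×0.72417×-0.14121 + 0.68962×0.98998×0.98872 = -0.145250 + 0.675009 = 0.529759.
Q̄ = (S_0/π) × [bracket] = (2994/π) × 0.529759 = 504.9 W/m².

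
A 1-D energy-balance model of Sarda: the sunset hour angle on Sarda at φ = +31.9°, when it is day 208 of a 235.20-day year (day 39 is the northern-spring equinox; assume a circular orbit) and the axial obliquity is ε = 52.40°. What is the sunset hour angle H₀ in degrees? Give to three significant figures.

H₀ = 39.8°

Solar longitude: λ_s = 360° × (208 − 39)/235.20 = 258.673°.
sin δ = sin 52.40° × sin 258.673° = -0.77686, so δ = -50.974°.
cos H₀ = −tan φ · tan δ = −tan(+31.9°) × tan(-50.974°) = 0.7679, so H₀ = 0.6952 rad = 39.83°.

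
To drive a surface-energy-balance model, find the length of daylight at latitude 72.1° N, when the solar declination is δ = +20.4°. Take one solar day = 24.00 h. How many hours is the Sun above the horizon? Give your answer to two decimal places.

Sunrise equation: cos H₀ = −tan φ · tan δ = -1.1514 ≤ −1, so the Sun never sets (polar day) and H₀ = π.
Daylight = 2H₀/(2π) × 24.00 h = (3.1416/π) × 24.00 = 24.00 h.

24.00 h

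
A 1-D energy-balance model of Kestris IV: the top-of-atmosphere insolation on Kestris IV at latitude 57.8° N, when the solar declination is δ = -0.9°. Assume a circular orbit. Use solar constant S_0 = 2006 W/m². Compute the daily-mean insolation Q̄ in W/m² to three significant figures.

Q̄ ≈ 327 W/m²

cos h₀ = −tan(+57.8°) tan(-0.900°) = 0.0249, h₀ = 1.5458 rad.
Bracket: h₀ sin ϕ sin δ + cos ϕ cos δ sin h₀ = 1.5458×0.84619×-0.01571 + 0.53288×0.99988×0.99969 = -0.020549 + 0.532651 = 0.512102.
Q̄ = (S_0/π) × [bracket] = (2006/π) × 0.512102 = 327.0 W/m².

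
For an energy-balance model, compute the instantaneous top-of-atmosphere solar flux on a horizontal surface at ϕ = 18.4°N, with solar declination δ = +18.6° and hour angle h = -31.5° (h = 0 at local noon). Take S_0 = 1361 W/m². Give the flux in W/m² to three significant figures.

1.18e+03 W/m²

cos θ_z = sin ϕ sin δ + cos ϕ cos δ cos h = 0.100679 + 0.766792 = 0.867471.
Flux = S_0 · cos θ_z = 1361 × 0.867471 = 1181 W/m².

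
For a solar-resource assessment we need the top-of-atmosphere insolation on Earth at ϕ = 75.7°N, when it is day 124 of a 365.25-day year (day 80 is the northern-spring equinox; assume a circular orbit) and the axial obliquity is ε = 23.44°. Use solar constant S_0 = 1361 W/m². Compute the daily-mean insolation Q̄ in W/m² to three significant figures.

Q̄ ≈ 360 W/m²

Solar longitude: L_s = 360° × (124 − 80)/365.25 = 43.368°.
sin δ = sin 23.44° × sin 43.368° = 0.27315, so δ = +15.852°.
cos h₀ = −tan(+75.7°) tan(+15.852°) = -1.1140 ≤ −1 ⇒ polar day, h₀ = π.
Bracket: h₀ sin ϕ sin δ + cos ϕ cos δ sin h₀ = 3.1416×0.96902×0.27315 + 0.24700×0.96197×0.00000 = 0.831543 + 0.000000 = 0.831543.
Q̄ = (S_0/π) × [bracket] = (1361/π) × 0.831543 = 360.2 W/m².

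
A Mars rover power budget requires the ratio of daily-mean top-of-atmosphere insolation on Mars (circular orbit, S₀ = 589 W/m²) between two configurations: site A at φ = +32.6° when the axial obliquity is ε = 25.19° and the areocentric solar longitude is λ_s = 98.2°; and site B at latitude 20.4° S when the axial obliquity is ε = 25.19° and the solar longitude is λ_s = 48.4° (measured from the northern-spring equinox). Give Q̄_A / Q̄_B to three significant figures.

— Configuration A (φ=+32.6°):
sin δ = sin 25.19° × sin 98.2° = 0.42127, so δ = +24.915°.
cos H₀ = −tan(+32.6°) tan(+24.915°) = -0.2971, H₀ = 1.8724 rad.
Bracket: H₀ sin φ sin δ + cos φ cos δ sin H₀ = 1.8724×0.53877×0.42127 + 0.84245×0.90694×0.95486 = 0.424974 + 0.729562 = 1.154536.
Q̄ = (S₀/π) × [bracket] = (589/π) × 1.154536 = 216.46 W/m².
— Configuration B (φ=-20.4°):
Solar declination: sin δ = sin ε · sin λ_s = sin 25.19° × sin 48.4° = 0.31828, so δ = +18.559°.
cos H₀ = −tan(-20.4°) tan(+18.559°) = 0.1249, H₀ = 1.4456 rad.
Bracket: H₀ sin φ sin δ + cos φ cos δ sin H₀ = 1.4456×-0.34857×0.31828 + 0.93728×0.94800×0.99217 = -0.160379 + 0.881584 = 0.721205.
Q̄ = (S₀/π) × [bracket] = (589/π) × 0.721205 = 135.21 W/m².
Ratio Q̄_A / Q̄_B = 216.46 / 135.21 = 1.601.

Q̄_A / Q̄_B ≈ 1.60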